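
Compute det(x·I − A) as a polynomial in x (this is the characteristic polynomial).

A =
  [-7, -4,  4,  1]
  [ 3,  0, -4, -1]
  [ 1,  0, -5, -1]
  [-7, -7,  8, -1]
x^4 + 13*x^3 + 63*x^2 + 135*x + 108

Expanding det(x·I − A) (e.g. by cofactor expansion or by noting that A is similar to its Jordan form J, which has the same characteristic polynomial as A) gives
  χ_A(x) = x^4 + 13*x^3 + 63*x^2 + 135*x + 108
which factors as (x + 3)^3*(x + 4). The eigenvalues (with algebraic multiplicities) are λ = -4 with multiplicity 1, λ = -3 with multiplicity 3.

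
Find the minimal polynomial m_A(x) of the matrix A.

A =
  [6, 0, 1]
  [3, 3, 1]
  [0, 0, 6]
x^3 - 15*x^2 + 72*x - 108

The characteristic polynomial is χ_A(x) = (x - 6)^2*(x - 3), so the eigenvalues are known. The minimal polynomial is
  m_A(x) = Π_λ (x − λ)^{k_λ}
where k_λ is the size of the *largest* Jordan block for λ (equivalently, the smallest k with (A − λI)^k v = 0 for every generalised eigenvector v of λ).

  λ = 3: largest Jordan block has size 1, contributing (x − 3)
  λ = 6: largest Jordan block has size 2, contributing (x − 6)^2

So m_A(x) = (x - 6)^2*(x - 3) = x^3 - 15*x^2 + 72*x - 108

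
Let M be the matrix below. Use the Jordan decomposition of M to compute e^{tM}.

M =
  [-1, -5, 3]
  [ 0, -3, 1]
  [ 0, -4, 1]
e^{tM} =
  [exp(-t), -t^2*exp(-t) - 5*t*exp(-t), t^2*exp(-t)/2 + 3*t*exp(-t)]
  [0, -2*t*exp(-t) + exp(-t), t*exp(-t)]
  [0, -4*t*exp(-t), 2*t*exp(-t) + exp(-t)]

Strategy: write M = P · J · P⁻¹ where J is a Jordan canonical form, so e^{tM} = P · e^{tJ} · P⁻¹, and e^{tJ} can be computed block-by-block.

M has Jordan form
J =
  [-1,  1,  0]
  [ 0, -1,  1]
  [ 0,  0, -1]
(up to reordering of blocks).

Per-block formulas:
  For a 3×3 Jordan block J_3(-1): exp(t · J_3(-1)) = e^(-1t)·(I + t·N + (t^2/2)·N^2), where N is the 3×3 nilpotent shift.

After assembling e^{tJ} and conjugating by P, we get:

e^{tM} =
  [exp(-t), -t^2*exp(-t) - 5*t*exp(-t), t^2*exp(-t)/2 + 3*t*exp(-t)]
  [0, -2*t*exp(-t) + exp(-t), t*exp(-t)]
  [0, -4*t*exp(-t), 2*t*exp(-t) + exp(-t)]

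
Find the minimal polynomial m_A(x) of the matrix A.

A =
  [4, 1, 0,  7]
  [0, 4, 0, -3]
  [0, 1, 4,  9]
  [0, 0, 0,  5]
x^3 - 13*x^2 + 56*x - 80

The characteristic polynomial is χ_A(x) = (x - 5)*(x - 4)^3, so the eigenvalues are known. The minimal polynomial is
  m_A(x) = Π_λ (x − λ)^{k_λ}
where k_λ is the size of the *largest* Jordan block for λ (equivalently, the smallest k with (A − λI)^k v = 0 for every generalised eigenvector v of λ).

  λ = 4: largest Jordan block has size 2, contributing (x − 4)^2
  λ = 5: largest Jordan block has size 1, contributing (x − 5)

So m_A(x) = (x - 5)*(x - 4)^2 = x^3 - 13*x^2 + 56*x - 80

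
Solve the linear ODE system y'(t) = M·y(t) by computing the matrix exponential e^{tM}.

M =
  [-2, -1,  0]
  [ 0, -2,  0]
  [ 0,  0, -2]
e^{tM} =
  [exp(-2*t), -t*exp(-2*t), 0]
  [0, exp(-2*t), 0]
  [0, 0, exp(-2*t)]

Strategy: write M = P · J · P⁻¹ where J is a Jordan canonical form, so e^{tM} = P · e^{tJ} · P⁻¹, and e^{tJ} can be computed block-by-block.

M has Jordan form
J =
  [-2,  1,  0]
  [ 0, -2,  0]
  [ 0,  0, -2]
(up to reordering of blocks).

Per-block formulas:
  For a 2×2 Jordan block J_2(-2): exp(t · J_2(-2)) = e^(-2t)·(I + t·N), where N is the 2×2 nilpotent shift.
  For a 1×1 block at λ = -2: exp(t · [-2]) = [e^(-2t)].

After assembling e^{tJ} and conjugating by P, we get:

e^{tM} =
  [exp(-2*t), -t*exp(-2*t), 0]
  [0, exp(-2*t), 0]
  [0, 0, exp(-2*t)]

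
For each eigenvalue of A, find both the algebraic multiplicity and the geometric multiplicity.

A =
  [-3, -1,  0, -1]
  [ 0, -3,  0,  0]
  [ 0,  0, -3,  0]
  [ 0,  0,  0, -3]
λ = -3: alg = 4, geom = 3

Step 1 — factor the characteristic polynomial to read off the algebraic multiplicities:
  χ_A(x) = (x + 3)^4

Step 2 — compute geometric multiplicities via the rank-nullity identity g(λ) = n − rank(A − λI):
  rank(A − (-3)·I) = 1, so dim ker(A − (-3)·I) = n − 1 = 3

Summary:
  λ = -3: algebraic multiplicity = 4, geometric multiplicity = 3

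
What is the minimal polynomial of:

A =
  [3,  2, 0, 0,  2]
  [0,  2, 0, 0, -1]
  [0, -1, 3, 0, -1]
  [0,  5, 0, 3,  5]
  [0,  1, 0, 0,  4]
x^2 - 6*x + 9

The characteristic polynomial is χ_A(x) = (x - 3)^5, so the eigenvalues are known. The minimal polynomial is
  m_A(x) = Π_λ (x − λ)^{k_λ}
where k_λ is the size of the *largest* Jordan block for λ (equivalently, the smallest k with (A − λI)^k v = 0 for every generalised eigenvector v of λ).

  λ = 3: largest Jordan block has size 2, contributing (x − 3)^2

So m_A(x) = (x - 3)^2 = x^2 - 6*x + 9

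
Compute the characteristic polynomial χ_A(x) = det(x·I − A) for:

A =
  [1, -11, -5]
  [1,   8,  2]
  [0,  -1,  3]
x^3 - 12*x^2 + 48*x - 64

Expanding det(x·I − A) (e.g. by cofactor expansion or by noting that A is similar to its Jordan form J, which has the same characteristic polynomial as A) gives
  χ_A(x) = x^3 - 12*x^2 + 48*x - 64
which factors as (x - 4)^3. The eigenvalues (with algebraic multiplicities) are λ = 4 with multiplicity 3.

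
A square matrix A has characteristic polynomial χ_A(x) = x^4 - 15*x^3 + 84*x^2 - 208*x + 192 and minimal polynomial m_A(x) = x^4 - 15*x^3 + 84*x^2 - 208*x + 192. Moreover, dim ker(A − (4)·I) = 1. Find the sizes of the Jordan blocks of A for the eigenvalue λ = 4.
Block sizes for λ = 4: [3]

Step 1 — from the characteristic polynomial, algebraic multiplicity of λ = 4 is 3. From dim ker(A − (4)·I) = 1, there are exactly 1 Jordan blocks for λ = 4.
Step 2 — from the minimal polynomial, the factor (x − 4)^3 tells us the largest block for λ = 4 has size 3.
Step 3 — with total size 3, 1 blocks, and largest block 3, the block sizes (in nonincreasing order) are [3].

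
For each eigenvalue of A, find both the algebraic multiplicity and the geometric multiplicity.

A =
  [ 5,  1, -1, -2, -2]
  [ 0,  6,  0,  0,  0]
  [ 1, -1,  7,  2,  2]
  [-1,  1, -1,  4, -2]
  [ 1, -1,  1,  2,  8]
λ = 6: alg = 5, geom = 4

Step 1 — factor the characteristic polynomial to read off the algebraic multiplicities:
  χ_A(x) = (x - 6)^5

Step 2 — compute geometric multiplicities via the rank-nullity identity g(λ) = n − rank(A − λI):
  rank(A − (6)·I) = 1, so dim ker(A − (6)·I) = n − 1 = 4

Summary:
  λ = 6: algebraic multiplicity = 5, geometric multiplicity = 4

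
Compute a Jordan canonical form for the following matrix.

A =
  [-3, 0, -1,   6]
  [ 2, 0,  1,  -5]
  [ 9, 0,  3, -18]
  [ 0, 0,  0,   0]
J_3(0) ⊕ J_1(0)

The characteristic polynomial is
  det(x·I − A) = x^4

Eigenvalues and multiplicities (the geometric multiplicity of λ is n − rank(A − λI), which equals the number of Jordan blocks for λ):
  λ = 0: algebraic multiplicity = 4, geometric multiplicity = 2

Determining the block sizes for each eigenvalue:
  λ = 0: with am = 4 and gm = 2, the partition is not yet determined (e.g. several partitions of 4 into 2 parts exist). Let N = A − (0)·I. Computing rank(N^1) = 2, rank(N^2) = 1, rank(N^3) = 0; the number of blocks of size ≥ j is rank(N^{j−1}) − rank(N^j), giving [2, 1, 1]. So we have 1 block(s) of size 3, 1 block(s) of size 1 → block sizes [3, 1]

Assembling the blocks gives a Jordan form
J =
  [0, 1, 0, 0]
  [0, 0, 1, 0]
  [0, 0, 0, 0]
  [0, 0, 0, 0]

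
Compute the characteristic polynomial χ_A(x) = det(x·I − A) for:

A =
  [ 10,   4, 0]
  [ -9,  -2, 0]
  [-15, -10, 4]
x^3 - 12*x^2 + 48*x - 64

Expanding det(x·I − A) (e.g. by cofactor expansion or by noting that A is similar to its Jordan form J, which has the same characteristic polynomial as A) gives
  χ_A(x) = x^3 - 12*x^2 + 48*x - 64
which factors as (x - 4)^3. The eigenvalues (with algebraic multiplicities) are λ = 4 with multiplicity 3.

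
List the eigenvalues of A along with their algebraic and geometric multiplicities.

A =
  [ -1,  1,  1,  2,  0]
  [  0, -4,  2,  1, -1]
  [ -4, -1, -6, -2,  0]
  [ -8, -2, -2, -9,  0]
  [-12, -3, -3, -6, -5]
λ = -5: alg = 5, geom = 3

Step 1 — factor the characteristic polynomial to read off the algebraic multiplicities:
  χ_A(x) = (x + 5)^5

Step 2 — compute geometric multiplicities via the rank-nullity identity g(λ) = n − rank(A − λI):
  rank(A − (-5)·I) = 2, so dim ker(A − (-5)·I) = n − 2 = 3

Summary:
  λ = -5: algebraic multiplicity = 5, geometric multiplicity = 3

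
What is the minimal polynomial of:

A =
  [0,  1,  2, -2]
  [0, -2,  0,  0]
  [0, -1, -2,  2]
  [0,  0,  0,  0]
x^3 + 4*x^2 + 4*x

The characteristic polynomial is χ_A(x) = x^2*(x + 2)^2, so the eigenvalues are known. The minimal polynomial is
  m_A(x) = Π_λ (x − λ)^{k_λ}
where k_λ is the size of the *largest* Jordan block for λ (equivalently, the smallest k with (A − λI)^k v = 0 for every generalised eigenvector v of λ).

  λ = -2: largest Jordan block has size 2, contributing (x + 2)^2
  λ = 0: largest Jordan block has size 1, contributing (x − 0)

So m_A(x) = x*(x + 2)^2 = x^3 + 4*x^2 + 4*x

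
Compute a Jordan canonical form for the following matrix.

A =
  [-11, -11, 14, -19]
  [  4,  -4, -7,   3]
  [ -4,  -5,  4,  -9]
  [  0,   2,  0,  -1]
J_3(-3) ⊕ J_1(-3)

The characteristic polynomial is
  det(x·I − A) = x^4 + 12*x^3 + 54*x^2 + 108*x + 81 = (x + 3)^4

Eigenvalues and multiplicities (the geometric multiplicity of λ is n − rank(A − λI), which equals the number of Jordan blocks for λ):
  λ = -3: algebraic multiplicity = 4, geometric multiplicity = 2

Determining the block sizes for each eigenvalue:
  λ = -3: with am = 4 and gm = 2, the partition is not yet determined (e.g. several partitions of 4 into 2 parts exist). Let N = A − (-3)·I. Computing rank(N^1) = 2, rank(N^2) = 1, rank(N^3) = 0; the number of blocks of size ≥ j is rank(N^{j−1}) − rank(N^j), giving [2, 1, 1]. So we have 1 block(s) of size 3, 1 block(s) of size 1 → block sizes [3, 1]

Assembling the blocks gives a Jordan form
J =
  [-3,  1,  0,  0]
  [ 0, -3,  1,  0]
  [ 0,  0, -3,  0]
  [ 0,  0,  0, -3]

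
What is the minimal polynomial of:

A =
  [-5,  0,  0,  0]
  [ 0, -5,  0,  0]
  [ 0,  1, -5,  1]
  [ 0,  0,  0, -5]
x^2 + 10*x + 25

The characteristic polynomial is χ_A(x) = (x + 5)^4, so the eigenvalues are known. The minimal polynomial is
  m_A(x) = Π_λ (x − λ)^{k_λ}
where k_λ is the size of the *largest* Jordan block for λ (equivalently, the smallest k with (A − λI)^k v = 0 for every generalised eigenvector v of λ).

  λ = -5: largest Jordan block has size 2, contributing (x + 5)^2

So m_A(x) = (x + 5)^2 = x^2 + 10*x + 25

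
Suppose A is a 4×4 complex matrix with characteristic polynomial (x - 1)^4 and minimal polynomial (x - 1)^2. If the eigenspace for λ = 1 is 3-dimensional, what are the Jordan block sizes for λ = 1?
Block sizes for λ = 1: [2, 1, 1]

Step 1 — from the characteristic polynomial, algebraic multiplicity of λ = 1 is 4. From dim ker(A − (1)·I) = 3, there are exactly 3 Jordan blocks for λ = 1.
Step 2 — from the minimal polynomial, the factor (x − 1)^2 tells us the largest block for λ = 1 has size 2.
Step 3 — with total size 4, 3 blocks, and largest block 2, the block sizes (in nonincreasing order) are [2, 1, 1].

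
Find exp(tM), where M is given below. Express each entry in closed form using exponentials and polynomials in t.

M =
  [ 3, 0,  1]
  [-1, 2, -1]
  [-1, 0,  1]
e^{tM} =
  [t*exp(2*t) + exp(2*t), 0, t*exp(2*t)]
  [-t*exp(2*t), exp(2*t), -t*exp(2*t)]
  [-t*exp(2*t), 0, -t*exp(2*t) + exp(2*t)]

Strategy: write M = P · J · P⁻¹ where J is a Jordan canonical form, so e^{tM} = P · e^{tJ} · P⁻¹, and e^{tJ} can be computed block-by-block.

M has Jordan form
J =
  [2, 1, 0]
  [0, 2, 0]
  [0, 0, 2]
(up to reordering of blocks).

Per-block formulas:
  For a 2×2 Jordan block J_2(2): exp(t · J_2(2)) = e^(2t)·(I + t·N), where N is the 2×2 nilpotent shift.
  For a 1×1 block at λ = 2: exp(t · [2]) = [e^(2t)].

After assembling e^{tJ} and conjugating by P, we get:

e^{tM} =
  [t*exp(2*t) + exp(2*t), 0, t*exp(2*t)]
  [-t*exp(2*t), exp(2*t), -t*exp(2*t)]
  [-t*exp(2*t), 0, -t*exp(2*t) + exp(2*t)]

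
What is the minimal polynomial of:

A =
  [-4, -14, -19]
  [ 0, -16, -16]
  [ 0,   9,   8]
x^3 + 12*x^2 + 48*x + 64

The characteristic polynomial is χ_A(x) = (x + 4)^3, so the eigenvalues are known. The minimal polynomial is
  m_A(x) = Π_λ (x − λ)^{k_λ}
where k_λ is the size of the *largest* Jordan block for λ (equivalently, the smallest k with (A − λI)^k v = 0 for every generalised eigenvector v of λ).

  λ = -4: largest Jordan block has size 3, contributing (x + 4)^3

So m_A(x) = (x + 4)^3 = x^3 + 12*x^2 + 48*x + 64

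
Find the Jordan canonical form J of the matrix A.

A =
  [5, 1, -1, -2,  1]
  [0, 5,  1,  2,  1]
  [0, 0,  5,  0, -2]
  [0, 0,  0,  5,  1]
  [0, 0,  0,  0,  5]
J_3(5) ⊕ J_2(5)

The characteristic polynomial is
  det(x·I − A) = x^5 - 25*x^4 + 250*x^3 - 1250*x^2 + 3125*x - 3125 = (x - 5)^5

Eigenvalues and multiplicities (the geometric multiplicity of λ is n − rank(A − λI), which equals the number of Jordan blocks for λ):
  λ = 5: algebraic multiplicity = 5, geometric multiplicity = 2

Determining the block sizes for each eigenvalue:
  λ = 5: with am = 5 and gm = 2, the partition is not yet determined (e.g. several partitions of 5 into 2 parts exist). Let N = A − (5)·I. Computing rank(N^1) = 3, rank(N^2) = 1, rank(N^3) = 0; the number of blocks of size ≥ j is rank(N^{j−1}) − rank(N^j), giving [2, 2, 1]. So we have 1 block(s) of size 3, 1 block(s) of size 2 → block sizes [3, 2]

Assembling the blocks gives a Jordan form
J =
  [5, 1, 0, 0, 0]
  [0, 5, 1, 0, 0]
  [0, 0, 5, 0, 0]
  [0, 0, 0, 5, 1]
  [0, 0, 0, 0, 5]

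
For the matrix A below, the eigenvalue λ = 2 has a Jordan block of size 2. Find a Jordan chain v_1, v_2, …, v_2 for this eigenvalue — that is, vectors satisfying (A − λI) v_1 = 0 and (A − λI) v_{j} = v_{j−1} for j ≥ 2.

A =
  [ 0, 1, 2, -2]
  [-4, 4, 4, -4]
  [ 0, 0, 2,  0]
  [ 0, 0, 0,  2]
A Jordan chain for λ = 2 of length 2:
v_1 = (-2, -4, 0, 0)ᵀ
v_2 = (1, 0, 0, 0)ᵀ

Let N = A − (2)·I. We want v_2 with N^2 v_2 = 0 but N^1 v_2 ≠ 0; then v_{j-1} := N · v_j for j = 2, …, 2.

Pick v_2 = (1, 0, 0, 0)ᵀ.
Then v_1 = N · v_2 = (-2, -4, 0, 0)ᵀ.

Sanity check: (A − (2)·I) v_1 = (0, 0, 0, 0)ᵀ = 0. ✓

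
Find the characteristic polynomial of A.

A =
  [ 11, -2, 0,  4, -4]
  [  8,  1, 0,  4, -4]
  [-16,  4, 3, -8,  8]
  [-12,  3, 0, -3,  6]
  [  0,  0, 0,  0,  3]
x^5 - 15*x^4 + 90*x^3 - 270*x^2 + 405*x - 243

Expanding det(x·I − A) (e.g. by cofactor expansion or by noting that A is similar to its Jordan form J, which has the same characteristic polynomial as A) gives
  χ_A(x) = x^5 - 15*x^4 + 90*x^3 - 270*x^2 + 405*x - 243
which factors as (x - 3)^5. The eigenvalues (with algebraic multiplicities) are λ = 3 with multiplicity 5.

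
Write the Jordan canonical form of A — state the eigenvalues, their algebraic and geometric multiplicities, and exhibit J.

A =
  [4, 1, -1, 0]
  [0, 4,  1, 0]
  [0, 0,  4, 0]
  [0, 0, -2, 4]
J_3(4) ⊕ J_1(4)

The characteristic polynomial is
  det(x·I − A) = x^4 - 16*x^3 + 96*x^2 - 256*x + 256 = (x - 4)^4

Eigenvalues and multiplicities (the geometric multiplicity of λ is n − rank(A − λI), which equals the number of Jordan blocks for λ):
  λ = 4: algebraic multiplicity = 4, geometric multiplicity = 2

Determining the block sizes for each eigenvalue:
  λ = 4: with am = 4 and gm = 2, the partition is not yet determined (e.g. several partitions of 4 into 2 parts exist). Let N = A − (4)·I. Computing rank(N^1) = 2, rank(N^2) = 1, rank(N^3) = 0; the number of blocks of size ≥ j is rank(N^{j−1}) − rank(N^j), giving [2, 1, 1]. So we have 1 block(s) of size 3, 1 block(s) of size 1 → block sizes [3, 1]

Assembling the blocks gives a Jordan form
J =
  [4, 1, 0, 0]
  [0, 4, 1, 0]
  [0, 0, 4, 0]
  [0, 0, 0, 4]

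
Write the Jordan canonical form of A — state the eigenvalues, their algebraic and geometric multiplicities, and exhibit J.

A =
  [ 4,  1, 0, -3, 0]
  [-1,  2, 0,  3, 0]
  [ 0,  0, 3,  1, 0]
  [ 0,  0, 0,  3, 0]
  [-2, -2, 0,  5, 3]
J_2(3) ⊕ J_2(3) ⊕ J_1(3)

The characteristic polynomial is
  det(x·I − A) = x^5 - 15*x^4 + 90*x^3 - 270*x^2 + 405*x - 243 = (x - 3)^5

Eigenvalues and multiplicities (the geometric multiplicity of λ is n − rank(A − λI), which equals the number of Jordan blocks for λ):
  λ = 3: algebraic multiplicity = 5, geometric multiplicity = 3

Determining the block sizes for each eigenvalue:
  λ = 3: with am = 5 and gm = 3, the partition is not yet determined (e.g. several partitions of 5 into 3 parts exist). Let N = A − (3)·I. Computing rank(N^1) = 2, rank(N^2) = 0; the number of blocks of size ≥ j is rank(N^{j−1}) − rank(N^j), giving [3, 2]. So we have 2 block(s) of size 2, 1 block(s) of size 1 → block sizes [2, 2, 1]

Assembling the blocks gives a Jordan form
J =
  [3, 1, 0, 0, 0]
  [0, 3, 0, 0, 0]
  [0, 0, 3, 1, 0]
  [0, 0, 0, 3, 0]
  [0, 0, 0, 0, 3]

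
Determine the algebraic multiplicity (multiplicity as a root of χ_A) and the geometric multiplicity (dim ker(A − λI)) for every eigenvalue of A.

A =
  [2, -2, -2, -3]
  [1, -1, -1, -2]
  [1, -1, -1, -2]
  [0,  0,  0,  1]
λ = 0: alg = 3, geom = 2; λ = 1: alg = 1, geom = 1

Step 1 — factor the characteristic polynomial to read off the algebraic multiplicities:
  χ_A(x) = x^3*(x - 1)

Step 2 — compute geometric multiplicities via the rank-nullity identity g(λ) = n − rank(A − λI):
  rank(A − (0)·I) = 2, so dim ker(A − (0)·I) = n − 2 = 2
  rank(A − (1)·I) = 3, so dim ker(A − (1)·I) = n − 3 = 1

Summary:
  λ = 0: algebraic multiplicity = 3, geometric multiplicity = 2
  λ = 1: algebraic multiplicity = 1, geometric multiplicity = 1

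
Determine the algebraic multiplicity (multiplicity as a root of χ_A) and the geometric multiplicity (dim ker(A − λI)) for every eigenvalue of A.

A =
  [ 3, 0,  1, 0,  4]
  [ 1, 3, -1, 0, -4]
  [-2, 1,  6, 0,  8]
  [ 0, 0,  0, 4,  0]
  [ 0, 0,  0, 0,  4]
λ = 4: alg = 5, geom = 3

Step 1 — factor the characteristic polynomial to read off the algebraic multiplicities:
  χ_A(x) = (x - 4)^5

Step 2 — compute geometric multiplicities via the rank-nullity identity g(λ) = n − rank(A − λI):
  rank(A − (4)·I) = 2, so dim ker(A − (4)·I) = n − 2 = 3

Summary:
  λ = 4: algebraic multiplicity = 5, geometric multiplicity = 3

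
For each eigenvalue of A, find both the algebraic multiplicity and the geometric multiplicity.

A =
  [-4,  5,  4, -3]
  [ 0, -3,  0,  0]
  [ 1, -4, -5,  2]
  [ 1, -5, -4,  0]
λ = -3: alg = 4, geom = 2

Step 1 — factor the characteristic polynomial to read off the algebraic multiplicities:
  χ_A(x) = (x + 3)^4

Step 2 — compute geometric multiplicities via the rank-nullity identity g(λ) = n − rank(A − λI):
  rank(A − (-3)·I) = 2, so dim ker(A − (-3)·I) = n − 2 = 2

Summary:
  λ = -3: algebraic multiplicity = 4, geometric multiplicity = 2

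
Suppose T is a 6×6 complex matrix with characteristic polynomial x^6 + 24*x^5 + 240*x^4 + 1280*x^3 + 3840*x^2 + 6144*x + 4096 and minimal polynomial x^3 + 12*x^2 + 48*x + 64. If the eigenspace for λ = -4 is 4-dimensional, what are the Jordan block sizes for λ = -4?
Block sizes for λ = -4: [3, 1, 1, 1]

Step 1 — from the characteristic polynomial, algebraic multiplicity of λ = -4 is 6. From dim ker(T − (-4)·I) = 4, there are exactly 4 Jordan blocks for λ = -4.
Step 2 — from the minimal polynomial, the factor (x + 4)^3 tells us the largest block for λ = -4 has size 3.
Step 3 — with total size 6, 4 blocks, and largest block 3, the block sizes (in nonincreasing order) are [3, 1, 1, 1].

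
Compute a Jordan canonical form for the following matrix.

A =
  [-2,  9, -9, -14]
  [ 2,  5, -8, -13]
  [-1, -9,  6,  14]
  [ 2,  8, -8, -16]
J_2(-3) ⊕ J_1(-3) ⊕ J_1(2)

The characteristic polynomial is
  det(x·I − A) = x^4 + 7*x^3 + 9*x^2 - 27*x - 54 = (x - 2)*(x + 3)^3

Eigenvalues and multiplicities (the geometric multiplicity of λ is n − rank(A − λI), which equals the number of Jordan blocks for λ):
  λ = -3: algebraic multiplicity = 3, geometric multiplicity = 2
  λ = 2: algebraic multiplicity = 1, geometric multiplicity = 1

Determining the block sizes for each eigenvalue:
  λ = -3: 2 blocks summing to 3 forces exactly one block of size 2 and the rest size 1 → block sizes [2, 1]
  λ = 2: one block (gm = 1), so the single block has size am = 1 → block sizes [1]

Assembling the blocks gives a Jordan form
J =
  [-3,  1,  0, 0]
  [ 0, -3,  0, 0]
  [ 0,  0, -3, 0]
  [ 0,  0,  0, 2]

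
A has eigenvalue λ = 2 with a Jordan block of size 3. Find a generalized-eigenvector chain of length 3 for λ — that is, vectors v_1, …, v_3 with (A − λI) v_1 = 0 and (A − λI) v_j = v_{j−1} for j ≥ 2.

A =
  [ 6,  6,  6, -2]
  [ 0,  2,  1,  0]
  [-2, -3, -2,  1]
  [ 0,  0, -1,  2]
A Jordan chain for λ = 2 of length 3:
v_1 = (4, -2, 0, 2)ᵀ
v_2 = (4, 0, -2, 0)ᵀ
v_3 = (1, 0, 0, 0)ᵀ

Let N = A − (2)·I. We want v_3 with N^3 v_3 = 0 but N^2 v_3 ≠ 0; then v_{j-1} := N · v_j for j = 3, …, 2.

Pick v_3 = (1, 0, 0, 0)ᵀ.
Then v_2 = N · v_3 = (4, 0, -2, 0)ᵀ.
Then v_1 = N · v_2 = (4, -2, 0, 2)ᵀ.

Sanity check: (A − (2)·I) v_1 = (0, 0, 0, 0)ᵀ = 0. ✓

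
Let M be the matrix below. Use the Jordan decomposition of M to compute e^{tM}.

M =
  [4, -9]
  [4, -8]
e^{tM} =
  [6*t*exp(-2*t) + exp(-2*t), -9*t*exp(-2*t)]
  [4*t*exp(-2*t), -6*t*exp(-2*t) + exp(-2*t)]

Strategy: write M = P · J · P⁻¹ where J is a Jordan canonical form, so e^{tM} = P · e^{tJ} · P⁻¹, and e^{tJ} can be computed block-by-block.

M has Jordan form
J =
  [-2,  1]
  [ 0, -2]
(up to reordering of blocks).

Per-block formulas:
  For a 2×2 Jordan block J_2(-2): exp(t · J_2(-2)) = e^(-2t)·(I + t·N), where N is the 2×2 nilpotent shift.

After assembling e^{tJ} and conjugating by P, we get:

e^{tM} =
  [6*t*exp(-2*t) + exp(-2*t), -9*t*exp(-2*t)]
  [4*t*exp(-2*t), -6*t*exp(-2*t) + exp(-2*t)]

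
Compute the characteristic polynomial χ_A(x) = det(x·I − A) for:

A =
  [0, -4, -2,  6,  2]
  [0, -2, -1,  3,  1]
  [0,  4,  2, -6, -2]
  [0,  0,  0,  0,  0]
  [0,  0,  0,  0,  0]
x^5

Expanding det(x·I − A) (e.g. by cofactor expansion or by noting that A is similar to its Jordan form J, which has the same characteristic polynomial as A) gives
  χ_A(x) = x^5
which factors as x^5. The eigenvalues (with algebraic multiplicities) are λ = 0 with multiplicity 5.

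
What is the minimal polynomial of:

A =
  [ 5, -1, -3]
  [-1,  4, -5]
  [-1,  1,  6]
x^3 - 15*x^2 + 75*x - 125

The characteristic polynomial is χ_A(x) = (x - 5)^3, so the eigenvalues are known. The minimal polynomial is
  m_A(x) = Π_λ (x − λ)^{k_λ}
where k_λ is the size of the *largest* Jordan block for λ (equivalently, the smallest k with (A − λI)^k v = 0 for every generalised eigenvector v of λ).

  λ = 5: largest Jordan block has size 3, contributing (x − 5)^3

So m_A(x) = (x - 5)^3 = x^3 - 15*x^2 + 75*x - 125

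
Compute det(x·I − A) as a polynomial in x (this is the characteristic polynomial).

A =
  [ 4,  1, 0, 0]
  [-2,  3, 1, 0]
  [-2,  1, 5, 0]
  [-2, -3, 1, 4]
x^4 - 16*x^3 + 96*x^2 - 256*x + 256

Expanding det(x·I − A) (e.g. by cofactor expansion or by noting that A is similar to its Jordan form J, which has the same characteristic polynomial as A) gives
  χ_A(x) = x^4 - 16*x^3 + 96*x^2 - 256*x + 256
which factors as (x - 4)^4. The eigenvalues (with algebraic multiplicities) are λ = 4 with multiplicity 4.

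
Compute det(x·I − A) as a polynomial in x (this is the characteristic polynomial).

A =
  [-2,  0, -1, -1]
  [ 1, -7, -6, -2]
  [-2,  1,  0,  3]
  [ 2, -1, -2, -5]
x^4 + 14*x^3 + 69*x^2 + 140*x + 100

Expanding det(x·I − A) (e.g. by cofactor expansion or by noting that A is similar to its Jordan form J, which has the same characteristic polynomial as A) gives
  χ_A(x) = x^4 + 14*x^3 + 69*x^2 + 140*x + 100
which factors as (x + 2)^2*(x + 5)^2. The eigenvalues (with algebraic multiplicities) are λ = -5 with multiplicity 2, λ = -2 with multiplicity 2.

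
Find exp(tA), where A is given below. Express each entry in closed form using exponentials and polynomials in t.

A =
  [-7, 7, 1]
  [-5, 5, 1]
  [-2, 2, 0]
e^{tA} =
  [-t - 2 + 3*exp(-2*t), t + 3 - 3*exp(-2*t), t]
  [-t - 2 + 2*exp(-2*t), t + 3 - 2*exp(-2*t), t]
  [-1 + exp(-2*t), 1 - exp(-2*t), 1]

Strategy: write A = P · J · P⁻¹ where J is a Jordan canonical form, so e^{tA} = P · e^{tJ} · P⁻¹, and e^{tJ} can be computed block-by-block.

A has Jordan form
J =
  [-2, 0, 0]
  [ 0, 0, 1]
  [ 0, 0, 0]
(up to reordering of blocks).

Per-block formulas:
  For a 2×2 Jordan block J_2(0): exp(t · J_2(0)) = e^(0t)·(I + t·N), where N is the 2×2 nilpotent shift.
  For a 1×1 block at λ = -2: exp(t · [-2]) = [e^(-2t)].

After assembling e^{tJ} and conjugating by P, we get:

e^{tA} =
  [-t - 2 + 3*exp(-2*t), t + 3 - 3*exp(-2*t), t]
  [-t - 2 + 2*exp(-2*t), t + 3 - 2*exp(-2*t), t]
  [-1 + exp(-2*t), 1 - exp(-2*t), 1]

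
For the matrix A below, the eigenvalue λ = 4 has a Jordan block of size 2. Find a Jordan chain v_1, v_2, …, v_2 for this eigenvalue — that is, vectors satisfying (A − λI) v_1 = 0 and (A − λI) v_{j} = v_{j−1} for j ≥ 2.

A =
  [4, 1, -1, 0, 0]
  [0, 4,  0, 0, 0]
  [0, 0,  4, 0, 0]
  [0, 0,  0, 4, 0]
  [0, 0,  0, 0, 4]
A Jordan chain for λ = 4 of length 2:
v_1 = (1, 0, 0, 0, 0)ᵀ
v_2 = (0, 1, 0, 0, 0)ᵀ

Let N = A − (4)·I. We want v_2 with N^2 v_2 = 0 but N^1 v_2 ≠ 0; then v_{j-1} := N · v_j for j = 2, …, 2.

Pick v_2 = (0, 1, 0, 0, 0)ᵀ.
Then v_1 = N · v_2 = (1, 0, 0, 0, 0)ᵀ.

Sanity check: (A − (4)·I) v_1 = (0, 0, 0, 0, 0)ᵀ = 0. ✓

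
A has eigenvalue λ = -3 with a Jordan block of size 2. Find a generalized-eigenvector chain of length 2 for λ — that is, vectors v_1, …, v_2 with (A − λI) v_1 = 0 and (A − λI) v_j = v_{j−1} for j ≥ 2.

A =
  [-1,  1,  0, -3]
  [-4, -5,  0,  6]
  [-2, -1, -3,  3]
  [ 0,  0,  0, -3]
A Jordan chain for λ = -3 of length 2:
v_1 = (2, -4, -2, 0)ᵀ
v_2 = (1, 0, 0, 0)ᵀ

Let N = A − (-3)·I. We want v_2 with N^2 v_2 = 0 but N^1 v_2 ≠ 0; then v_{j-1} := N · v_j for j = 2, …, 2.

Pick v_2 = (1, 0, 0, 0)ᵀ.
Then v_1 = N · v_2 = (2, -4, -2, 0)ᵀ.

Sanity check: (A − (-3)·I) v_1 = (0, 0, 0, 0)ᵀ = 0. ✓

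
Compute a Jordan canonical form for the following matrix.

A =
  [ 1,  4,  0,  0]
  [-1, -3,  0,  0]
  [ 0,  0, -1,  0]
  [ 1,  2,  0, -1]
J_2(-1) ⊕ J_1(-1) ⊕ J_1(-1)

The characteristic polynomial is
  det(x·I − A) = x^4 + 4*x^3 + 6*x^2 + 4*x + 1 = (x + 1)^4

Eigenvalues and multiplicities (the geometric multiplicity of λ is n − rank(A − λI), which equals the number of Jordan blocks for λ):
  λ = -1: algebraic multiplicity = 4, geometric multiplicity = 3

Determining the block sizes for each eigenvalue:
  λ = -1: 3 blocks summing to 4 forces exactly one block of size 2 and the rest size 1 → block sizes [2, 1, 1]

Assembling the blocks gives a Jordan form
J =
  [-1,  1,  0,  0]
  [ 0, -1,  0,  0]
  [ 0,  0, -1,  0]
  [ 0,  0,  0, -1]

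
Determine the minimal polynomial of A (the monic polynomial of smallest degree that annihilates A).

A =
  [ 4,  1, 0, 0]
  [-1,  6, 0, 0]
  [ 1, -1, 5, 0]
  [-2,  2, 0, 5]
x^2 - 10*x + 25

The characteristic polynomial is χ_A(x) = (x - 5)^4, so the eigenvalues are known. The minimal polynomial is
  m_A(x) = Π_λ (x − λ)^{k_λ}
where k_λ is the size of the *largest* Jordan block for λ (equivalently, the smallest k with (A − λI)^k v = 0 for every generalised eigenvector v of λ).

  λ = 5: largest Jordan block has size 2, contributing (x − 5)^2

So m_A(x) = (x - 5)^2 = x^2 - 10*x + 25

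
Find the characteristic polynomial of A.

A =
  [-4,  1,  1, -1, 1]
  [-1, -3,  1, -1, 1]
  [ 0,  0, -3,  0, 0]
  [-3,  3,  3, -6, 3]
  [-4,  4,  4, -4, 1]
x^5 + 15*x^4 + 90*x^3 + 270*x^2 + 405*x + 243

Expanding det(x·I − A) (e.g. by cofactor expansion or by noting that A is similar to its Jordan form J, which has the same characteristic polynomial as A) gives
  χ_A(x) = x^5 + 15*x^4 + 90*x^3 + 270*x^2 + 405*x + 243
which factors as (x + 3)^5. The eigenvalues (with algebraic multiplicities) are λ = -3 with multiplicity 5.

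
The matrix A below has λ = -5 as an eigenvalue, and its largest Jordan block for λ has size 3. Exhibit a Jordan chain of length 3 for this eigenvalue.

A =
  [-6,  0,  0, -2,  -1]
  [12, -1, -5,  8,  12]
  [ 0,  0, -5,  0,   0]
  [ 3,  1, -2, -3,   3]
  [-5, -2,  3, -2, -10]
A Jordan chain for λ = -5 of length 3:
v_1 = (1, 0, 0, 0, -1)ᵀ
v_2 = (0, -5, 0, -2, 3)ᵀ
v_3 = (0, 0, 1, 0, 0)ᵀ

Let N = A − (-5)·I. We want v_3 with N^3 v_3 = 0 but N^2 v_3 ≠ 0; then v_{j-1} := N · v_j for j = 3, …, 2.

Pick v_3 = (0, 0, 1, 0, 0)ᵀ.
Then v_2 = N · v_3 = (0, -5, 0, -2, 3)ᵀ.
Then v_1 = N · v_2 = (1, 0, 0, 0, -1)ᵀ.

Sanity check: (A − (-5)·I) v_1 = (0, 0, 0, 0, 0)ᵀ = 0. ✓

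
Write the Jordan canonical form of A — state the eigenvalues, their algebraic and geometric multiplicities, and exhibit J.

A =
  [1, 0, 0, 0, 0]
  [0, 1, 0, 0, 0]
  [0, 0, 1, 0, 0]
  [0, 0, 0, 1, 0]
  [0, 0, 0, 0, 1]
J_1(1) ⊕ J_1(1) ⊕ J_1(1) ⊕ J_1(1) ⊕ J_1(1)

The characteristic polynomial is
  det(x·I − A) = x^5 - 5*x^4 + 10*x^3 - 10*x^2 + 5*x - 1 = (x - 1)^5

Eigenvalues and multiplicities (the geometric multiplicity of λ is n − rank(A − λI), which equals the number of Jordan blocks for λ):
  λ = 1: algebraic multiplicity = 5, geometric multiplicity = 5

Determining the block sizes for each eigenvalue:
  λ = 1: gm = am = 5, so every block has size 1 → block sizes [1, 1, 1, 1, 1]

Assembling the blocks gives a Jordan form
J =
  [1, 0, 0, 0, 0]
  [0, 1, 0, 0, 0]
  [0, 0, 1, 0, 0]
  [0, 0, 0, 1, 0]
  [0, 0, 0, 0, 1]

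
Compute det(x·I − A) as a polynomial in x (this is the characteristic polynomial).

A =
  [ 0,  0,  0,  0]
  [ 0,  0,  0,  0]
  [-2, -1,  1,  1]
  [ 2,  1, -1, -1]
x^4

Expanding det(x·I − A) (e.g. by cofactor expansion or by noting that A is similar to its Jordan form J, which has the same characteristic polynomial as A) gives
  χ_A(x) = x^4
which factors as x^4. The eigenvalues (with algebraic multiplicities) are λ = 0 with multiplicity 4.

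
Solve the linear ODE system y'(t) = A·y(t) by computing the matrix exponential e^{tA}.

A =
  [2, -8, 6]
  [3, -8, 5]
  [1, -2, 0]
e^{tA} =
  [-t^2*exp(-2*t) + 4*t*exp(-2*t) + exp(-2*t), 2*t^2*exp(-2*t) - 8*t*exp(-2*t), -2*t^2*exp(-2*t) + 6*t*exp(-2*t)]
  [-t^2*exp(-2*t)/2 + 3*t*exp(-2*t), t^2*exp(-2*t) - 6*t*exp(-2*t) + exp(-2*t), -t^2*exp(-2*t) + 5*t*exp(-2*t)]
  [t*exp(-2*t), -2*t*exp(-2*t), 2*t*exp(-2*t) + exp(-2*t)]

Strategy: write A = P · J · P⁻¹ where J is a Jordan canonical form, so e^{tA} = P · e^{tJ} · P⁻¹, and e^{tJ} can be computed block-by-block.

A has Jordan form
J =
  [-2,  1,  0]
  [ 0, -2,  1]
  [ 0,  0, -2]
(up to reordering of blocks).

Per-block formulas:
  For a 3×3 Jordan block J_3(-2): exp(t · J_3(-2)) = e^(-2t)·(I + t·N + (t^2/2)·N^2), where N is the 3×3 nilpotent shift.

After assembling e^{tJ} and conjugating by P, we get:

e^{tA} =
  [-t^2*exp(-2*t) + 4*t*exp(-2*t) + exp(-2*t), 2*t^2*exp(-2*t) - 8*t*exp(-2*t), -2*t^2*exp(-2*t) + 6*t*exp(-2*t)]
  [-t^2*exp(-2*t)/2 + 3*t*exp(-2*t), t^2*exp(-2*t) - 6*t*exp(-2*t) + exp(-2*t), -t^2*exp(-2*t) + 5*t*exp(-2*t)]
  [t*exp(-2*t), -2*t*exp(-2*t), 2*t*exp(-2*t) + exp(-2*t)]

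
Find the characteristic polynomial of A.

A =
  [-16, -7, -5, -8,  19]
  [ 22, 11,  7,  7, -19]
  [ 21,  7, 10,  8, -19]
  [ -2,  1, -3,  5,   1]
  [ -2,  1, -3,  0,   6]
x^5 - 16*x^4 + 70*x^3 + 100*x^2 - 1375*x + 2500

Expanding det(x·I − A) (e.g. by cofactor expansion or by noting that A is similar to its Jordan form J, which has the same characteristic polynomial as A) gives
  χ_A(x) = x^5 - 16*x^4 + 70*x^3 + 100*x^2 - 1375*x + 2500
which factors as (x - 5)^4*(x + 4). The eigenvalues (with algebraic multiplicities) are λ = -4 with multiplicity 1, λ = 5 with multiplicity 4.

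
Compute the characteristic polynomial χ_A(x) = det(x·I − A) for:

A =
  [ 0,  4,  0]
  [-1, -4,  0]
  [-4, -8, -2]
x^3 + 6*x^2 + 12*x + 8

Expanding det(x·I − A) (e.g. by cofactor expansion or by noting that A is similar to its Jordan form J, which has the same characteristic polynomial as A) gives
  χ_A(x) = x^3 + 6*x^2 + 12*x + 8
which factors as (x + 2)^3. The eigenvalues (with algebraic multiplicities) are λ = -2 with multiplicity 3.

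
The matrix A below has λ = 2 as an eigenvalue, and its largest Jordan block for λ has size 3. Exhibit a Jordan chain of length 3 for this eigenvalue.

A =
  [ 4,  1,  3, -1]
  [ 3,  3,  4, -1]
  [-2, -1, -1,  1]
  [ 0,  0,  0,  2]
A Jordan chain for λ = 2 of length 3:
v_1 = (1, 1, -1, 0)ᵀ
v_2 = (2, 3, -2, 0)ᵀ
v_3 = (1, 0, 0, 0)ᵀ

Let N = A − (2)·I. We want v_3 with N^3 v_3 = 0 but N^2 v_3 ≠ 0; then v_{j-1} := N · v_j for j = 3, …, 2.

Pick v_3 = (1, 0, 0, 0)ᵀ.
Then v_2 = N · v_3 = (2, 3, -2, 0)ᵀ.
Then v_1 = N · v_2 = (1, 1, -1, 0)ᵀ.

Sanity check: (A − (2)·I) v_1 = (0, 0, 0, 0)ᵀ = 0. ✓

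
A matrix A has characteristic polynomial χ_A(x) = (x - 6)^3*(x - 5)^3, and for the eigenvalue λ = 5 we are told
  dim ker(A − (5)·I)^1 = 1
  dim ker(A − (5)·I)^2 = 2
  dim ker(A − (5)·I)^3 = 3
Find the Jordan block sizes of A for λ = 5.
Block sizes for λ = 5: [3]

From the dimensions of kernels of powers, the number of Jordan blocks of size at least j is d_j − d_{j−1} where d_j = dim ker(N^j) (with d_0 = 0). Computing the differences gives [1, 1, 1].
The number of blocks of size exactly k is (#blocks of size ≥ k) − (#blocks of size ≥ k + 1), so the partition is: 1 block(s) of size 3.
In nonincreasing order the block sizes are [3].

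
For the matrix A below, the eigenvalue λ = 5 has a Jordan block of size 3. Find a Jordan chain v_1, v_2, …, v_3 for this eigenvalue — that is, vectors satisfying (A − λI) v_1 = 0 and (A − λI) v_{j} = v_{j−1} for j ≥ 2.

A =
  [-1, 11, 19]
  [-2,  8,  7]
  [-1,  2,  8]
A Jordan chain for λ = 5 of length 3:
v_1 = (-5, -1, -1)ᵀ
v_2 = (-6, -2, -1)ᵀ
v_3 = (1, 0, 0)ᵀ

Let N = A − (5)·I. We want v_3 with N^3 v_3 = 0 but N^2 v_3 ≠ 0; then v_{j-1} := N · v_j for j = 3, …, 2.

Pick v_3 = (1, 0, 0)ᵀ.
Then v_2 = N · v_3 = (-6, -2, -1)ᵀ.
Then v_1 = N · v_2 = (-5, -1, -1)ᵀ.

Sanity check: (A − (5)·I) v_1 = (0, 0, 0)ᵀ = 0. ✓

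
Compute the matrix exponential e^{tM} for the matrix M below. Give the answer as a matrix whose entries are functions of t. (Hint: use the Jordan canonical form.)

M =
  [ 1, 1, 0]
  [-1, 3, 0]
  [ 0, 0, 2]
e^{tM} =
  [-t*exp(2*t) + exp(2*t), t*exp(2*t), 0]
  [-t*exp(2*t), t*exp(2*t) + exp(2*t), 0]
  [0, 0, exp(2*t)]

Strategy: write M = P · J · P⁻¹ where J is a Jordan canonical form, so e^{tM} = P · e^{tJ} · P⁻¹, and e^{tJ} can be computed block-by-block.

M has Jordan form
J =
  [2, 1, 0]
  [0, 2, 0]
  [0, 0, 2]
(up to reordering of blocks).

Per-block formulas:
  For a 2×2 Jordan block J_2(2): exp(t · J_2(2)) = e^(2t)·(I + t·N), where N is the 2×2 nilpotent shift.
  For a 1×1 block at λ = 2: exp(t · [2]) = [e^(2t)].

After assembling e^{tJ} and conjugating by P, we get:

e^{tM} =
  [-t*exp(2*t) + exp(2*t), t*exp(2*t), 0]
  [-t*exp(2*t), t*exp(2*t) + exp(2*t), 0]
  [0, 0, exp(2*t)]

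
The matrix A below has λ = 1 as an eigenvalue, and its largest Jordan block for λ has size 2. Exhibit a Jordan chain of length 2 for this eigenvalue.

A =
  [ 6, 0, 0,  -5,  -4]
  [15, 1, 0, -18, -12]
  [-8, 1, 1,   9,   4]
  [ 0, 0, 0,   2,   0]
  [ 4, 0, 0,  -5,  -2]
A Jordan chain for λ = 1 of length 2:
v_1 = (0, 0, 1, 0, 0)ᵀ
v_2 = (0, 1, 0, 0, 0)ᵀ

Let N = A − (1)·I. We want v_2 with N^2 v_2 = 0 but N^1 v_2 ≠ 0; then v_{j-1} := N · v_j for j = 2, …, 2.

Pick v_2 = (0, 1, 0, 0, 0)ᵀ.
Then v_1 = N · v_2 = (0, 0, 1, 0, 0)ᵀ.

Sanity check: (A − (1)·I) v_1 = (0, 0, 0, 0, 0)ᵀ = 0. ✓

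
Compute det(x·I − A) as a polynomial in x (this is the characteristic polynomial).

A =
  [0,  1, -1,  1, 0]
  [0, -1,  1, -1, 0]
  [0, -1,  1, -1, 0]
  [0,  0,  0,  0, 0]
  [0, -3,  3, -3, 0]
x^5

Expanding det(x·I − A) (e.g. by cofactor expansion or by noting that A is similar to its Jordan form J, which has the same characteristic polynomial as A) gives
  χ_A(x) = x^5
which factors as x^5. The eigenvalues (with algebraic multiplicities) are λ = 0 with multiplicity 5.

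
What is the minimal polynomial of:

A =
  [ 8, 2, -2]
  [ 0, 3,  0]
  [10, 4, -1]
x^2 - 7*x + 12

The characteristic polynomial is χ_A(x) = (x - 4)*(x - 3)^2, so the eigenvalues are known. The minimal polynomial is
  m_A(x) = Π_λ (x − λ)^{k_λ}
where k_λ is the size of the *largest* Jordan block for λ (equivalently, the smallest k with (A − λI)^k v = 0 for every generalised eigenvector v of λ).

  λ = 3: largest Jordan block has size 1, contributing (x − 3)
  λ = 4: largest Jordan block has size 1, contributing (x − 4)

So m_A(x) = (x - 4)*(x - 3) = x^2 - 7*x + 12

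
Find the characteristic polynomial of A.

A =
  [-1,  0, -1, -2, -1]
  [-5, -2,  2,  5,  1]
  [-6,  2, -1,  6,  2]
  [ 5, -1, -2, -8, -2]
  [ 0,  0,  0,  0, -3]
x^5 + 15*x^4 + 90*x^3 + 270*x^2 + 405*x + 243

Expanding det(x·I − A) (e.g. by cofactor expansion or by noting that A is similar to its Jordan form J, which has the same characteristic polynomial as A) gives
  χ_A(x) = x^5 + 15*x^4 + 90*x^3 + 270*x^2 + 405*x + 243
which factors as (x + 3)^5. The eigenvalues (with algebraic multiplicities) are λ = -3 with multiplicity 5.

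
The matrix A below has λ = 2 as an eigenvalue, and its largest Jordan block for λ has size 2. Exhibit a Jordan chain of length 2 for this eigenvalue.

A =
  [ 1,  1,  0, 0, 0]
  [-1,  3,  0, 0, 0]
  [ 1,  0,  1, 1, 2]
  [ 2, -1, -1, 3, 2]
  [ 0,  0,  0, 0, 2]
A Jordan chain for λ = 2 of length 2:
v_1 = (-1, -1, 1, 2, 0)ᵀ
v_2 = (1, 0, 0, 0, 0)ᵀ

Let N = A − (2)·I. We want v_2 with N^2 v_2 = 0 but N^1 v_2 ≠ 0; then v_{j-1} := N · v_j for j = 2, …, 2.

Pick v_2 = (1, 0, 0, 0, 0)ᵀ.
Then v_1 = N · v_2 = (-1, -1, 1, 2, 0)ᵀ.

Sanity check: (A − (2)·I) v_1 = (0, 0, 0, 0, 0)ᵀ = 0. ✓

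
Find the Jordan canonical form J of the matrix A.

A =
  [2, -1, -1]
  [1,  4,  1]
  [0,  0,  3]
J_2(3) ⊕ J_1(3)

The characteristic polynomial is
  det(x·I − A) = x^3 - 9*x^2 + 27*x - 27 = (x - 3)^3

Eigenvalues and multiplicities (the geometric multiplicity of λ is n − rank(A − λI), which equals the number of Jordan blocks for λ):
  λ = 3: algebraic multiplicity = 3, geometric multiplicity = 2

Determining the block sizes for each eigenvalue:
  λ = 3: 2 blocks summing to 3 forces exactly one block of size 2 and the rest size 1 → block sizes [2, 1]

Assembling the blocks gives a Jordan form
J =
  [3, 1, 0]
  [0, 3, 0]
  [0, 0, 3]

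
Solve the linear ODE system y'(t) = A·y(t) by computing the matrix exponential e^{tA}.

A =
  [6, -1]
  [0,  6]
e^{tA} =
  [exp(6*t), -t*exp(6*t)]
  [0, exp(6*t)]

Strategy: write A = P · J · P⁻¹ where J is a Jordan canonical form, so e^{tA} = P · e^{tJ} · P⁻¹, and e^{tJ} can be computed block-by-block.

A has Jordan form
J =
  [6, 1]
  [0, 6]
(up to reordering of blocks).

Per-block formulas:
  For a 2×2 Jordan block J_2(6): exp(t · J_2(6)) = e^(6t)·(I + t·N), where N is the 2×2 nilpotent shift.

After assembling e^{tJ} and conjugating by P, we get:

e^{tA} =
  [exp(6*t), -t*exp(6*t)]
  [0, exp(6*t)]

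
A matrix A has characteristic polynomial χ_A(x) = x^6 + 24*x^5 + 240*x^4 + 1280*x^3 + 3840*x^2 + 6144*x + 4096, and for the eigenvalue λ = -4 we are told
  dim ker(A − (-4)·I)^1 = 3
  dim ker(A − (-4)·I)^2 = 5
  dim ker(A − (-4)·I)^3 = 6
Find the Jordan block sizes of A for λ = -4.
Block sizes for λ = -4: [3, 2, 1]

From the dimensions of kernels of powers, the number of Jordan blocks of size at least j is d_j − d_{j−1} where d_j = dim ker(N^j) (with d_0 = 0). Computing the differences gives [3, 2, 1].
The number of blocks of size exactly k is (#blocks of size ≥ k) − (#blocks of size ≥ k + 1), so the partition is: 1 block(s) of size 1, 1 block(s) of size 2, 1 block(s) of size 3.
In nonincreasing order the block sizes are [3, 2, 1].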